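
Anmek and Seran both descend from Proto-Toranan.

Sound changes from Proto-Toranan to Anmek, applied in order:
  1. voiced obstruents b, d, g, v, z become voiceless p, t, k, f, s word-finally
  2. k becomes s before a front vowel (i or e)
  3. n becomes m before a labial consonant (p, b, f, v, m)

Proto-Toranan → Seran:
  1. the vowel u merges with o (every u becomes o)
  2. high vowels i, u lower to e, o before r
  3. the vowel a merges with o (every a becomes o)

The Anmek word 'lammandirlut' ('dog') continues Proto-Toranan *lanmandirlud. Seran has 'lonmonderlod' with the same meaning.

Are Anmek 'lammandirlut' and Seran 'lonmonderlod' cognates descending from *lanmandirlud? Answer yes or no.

Derive the expected Seran reflex of *lanmandirlud:
Seran: *lanmandirlud > lanmandirlod > lanmanderlod > lonmonderlod  (by vowel merger, pre-rhotic lowering, vowel merger)
Seran 'lonmonderlod' matches the regular reflex exactly, so the pair is cognate.

yes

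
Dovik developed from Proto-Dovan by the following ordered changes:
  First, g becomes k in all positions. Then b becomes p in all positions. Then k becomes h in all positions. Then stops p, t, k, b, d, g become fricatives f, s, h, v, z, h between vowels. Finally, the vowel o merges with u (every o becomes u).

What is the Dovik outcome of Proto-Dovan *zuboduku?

zufuzuhu

Dovik: start from *zuboduku.
  rule 1: no change — zuboduku
  rule 2 (unconditioned shift): zuboduku → zupoduku
  rule 3 (unconditioned shift): zupoduku → zupoduhu
  rule 4 (intervocalic lenition): zupoduhu → zufozuhu
  rule 5 (vowel merger): zufozuhu → zufuzuhu
  ⇒ Dovik zufuzuhu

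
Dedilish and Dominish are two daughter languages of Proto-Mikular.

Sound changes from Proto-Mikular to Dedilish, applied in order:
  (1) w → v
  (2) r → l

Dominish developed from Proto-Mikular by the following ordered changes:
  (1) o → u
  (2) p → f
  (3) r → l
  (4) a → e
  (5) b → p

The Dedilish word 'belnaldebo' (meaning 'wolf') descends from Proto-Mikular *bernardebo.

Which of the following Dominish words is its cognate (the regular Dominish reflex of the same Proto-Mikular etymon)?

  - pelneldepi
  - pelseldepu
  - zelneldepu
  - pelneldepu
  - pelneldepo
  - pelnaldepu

Dominish: start from *bernardebo.
  rule 1 (vowel merger): bernardebo → bernardebu
  rule 2: no change — bernardebu
  rule 3 (unconditioned shift): bernardebu → belnaldebu
  rule 4 (vowel merger): belnaldebu → belneldebu
  rule 5 (unconditioned shift): belneldebu → pelneldepu
  ⇒ Dominish pelneldepu
The other candidates each miss or misapply at least one Dominish change.

pelneldepu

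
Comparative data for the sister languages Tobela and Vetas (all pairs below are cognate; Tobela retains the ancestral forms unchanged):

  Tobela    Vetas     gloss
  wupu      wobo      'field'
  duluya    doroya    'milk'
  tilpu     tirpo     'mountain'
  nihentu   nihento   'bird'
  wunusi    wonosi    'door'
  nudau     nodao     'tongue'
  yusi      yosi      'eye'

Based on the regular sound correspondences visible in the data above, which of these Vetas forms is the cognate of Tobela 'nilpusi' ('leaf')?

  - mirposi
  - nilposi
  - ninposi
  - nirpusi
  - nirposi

nirposi

tilpu ~ tirpo — Tobela l corresponds to Vetas r after a vowel, before a labial obstruent.
duluya ~ doroya, wunusi ~ wonosi — Tobela u corresponds to Vetas o after a consonant, before a consonant other than r, m, n, p, b, f, v.
Applying these to Tobela 'nilpusi':
  nilpusi → nirpusi   (l→r after a vowel, before a labial obstruent)
  nirpusi → nirposi   (u→o after a consonant, before a consonant other than r, m, n, p, b, f, v)
So the Vetas cognate is 'nirposi'.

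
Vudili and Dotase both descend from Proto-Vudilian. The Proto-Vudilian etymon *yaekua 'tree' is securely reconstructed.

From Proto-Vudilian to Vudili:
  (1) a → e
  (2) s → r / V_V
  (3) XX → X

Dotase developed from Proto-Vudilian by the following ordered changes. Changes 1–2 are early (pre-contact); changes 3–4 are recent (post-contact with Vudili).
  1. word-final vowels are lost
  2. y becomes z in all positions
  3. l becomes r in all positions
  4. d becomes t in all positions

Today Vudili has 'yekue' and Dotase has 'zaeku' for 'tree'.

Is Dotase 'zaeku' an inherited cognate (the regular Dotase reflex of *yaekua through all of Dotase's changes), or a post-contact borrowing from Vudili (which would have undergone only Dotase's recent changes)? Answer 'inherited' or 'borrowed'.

inherited

If inherited, *yaekua would pass through all of Dotase's changes:
Dotase: start from *yaekua.
  rule 1 (apocope): yaekua → yaeku
  rule 2 (unconditioned shift): yaeku → zaeku
  rule 3: no change — zaeku
  rule 4: no change — zaeku
  ⇒ Dotase zaeku
If borrowed from Vudili 'yekue' after the early changes, it would undergo only the recent ones:
  rule 3 (unconditioned shift): no change (yekue)
  rule 4 (unconditioned shift): no change (yekue)
  ⇒ as a loan: yekue
Dotase 'zaeku' matches the inherited outcome exactly, so it is an inherited cognate, not a loan.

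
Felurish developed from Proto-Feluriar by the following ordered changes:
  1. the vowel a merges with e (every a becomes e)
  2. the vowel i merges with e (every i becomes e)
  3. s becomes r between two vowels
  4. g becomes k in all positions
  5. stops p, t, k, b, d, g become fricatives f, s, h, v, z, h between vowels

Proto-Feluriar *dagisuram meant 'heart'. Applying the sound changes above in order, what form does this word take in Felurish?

Felurish: *dagisuram
  dagisuram → degisurem   [vowel merger]
  degisurem → degesurem   [vowel merger]
  degesurem → degerurem   [rhotacism]
  degerurem → dekerurem   [unconditioned shift]
  dekerurem → deherurem   [intervocalic lenition]
  giving Felurish deherurem.

deherurem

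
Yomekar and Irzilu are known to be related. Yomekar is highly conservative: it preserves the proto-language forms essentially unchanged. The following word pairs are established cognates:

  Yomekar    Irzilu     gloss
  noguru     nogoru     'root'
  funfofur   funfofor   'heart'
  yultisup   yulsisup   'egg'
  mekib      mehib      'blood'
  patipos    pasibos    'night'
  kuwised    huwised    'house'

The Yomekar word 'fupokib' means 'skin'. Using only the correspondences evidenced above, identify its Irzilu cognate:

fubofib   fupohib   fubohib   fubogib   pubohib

patipos ~ pasibos — Yomekar p corresponds to Irzilu b between vowels (before a back vowel).
mekib ~ mehib — Yomekar k corresponds to Irzilu h between vowels (before a front vowel).
Applying these to Yomekar 'fupokib':
  fupokib → fubokib   (p→b between vowels (before a back vowel))
  fubokib → fubohib   (k→h between vowels (before a front vowel))
So the Irzilu cognate is 'fubohib'.

fubohib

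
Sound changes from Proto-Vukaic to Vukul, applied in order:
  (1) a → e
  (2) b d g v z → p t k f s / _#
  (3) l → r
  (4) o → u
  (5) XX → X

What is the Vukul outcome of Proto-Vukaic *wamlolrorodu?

Vukul: start from *wamlolrorodu.
  rule 1 (vowel merger): wamlolrorodu → wemlolrorodu
  rule 2: no change — wemlolrorodu
  rule 3 (unconditioned shift): wemlolrorodu → wemrorrorodu
  rule 4 (vowel merger): wemrorrorodu → wemrurrurudu
  rule 5 (degemination): wemrurrurudu → wemrururudu
  ⇒ Vukul wemrururudu

wemrururudu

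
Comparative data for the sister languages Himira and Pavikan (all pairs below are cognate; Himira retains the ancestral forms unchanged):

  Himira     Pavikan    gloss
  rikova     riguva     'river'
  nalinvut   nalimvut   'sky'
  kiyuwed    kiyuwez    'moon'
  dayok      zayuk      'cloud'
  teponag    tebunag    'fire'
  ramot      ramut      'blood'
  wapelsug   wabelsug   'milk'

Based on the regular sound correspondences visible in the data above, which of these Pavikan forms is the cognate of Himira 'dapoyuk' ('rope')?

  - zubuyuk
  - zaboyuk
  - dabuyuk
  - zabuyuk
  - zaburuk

dayok ~ zayuk — Himira d corresponds to Pavikan z word-initially before a back vowel.
teponag ~ tebunag — Himira p corresponds to Pavikan b between vowels (before a back vowel).
dayok ~ zayuk, ramot ~ ramut — Himira o corresponds to Pavikan u after a consonant, before a consonant other than r, m, n, p, b, f, v.
Applying these to Himira 'dapoyuk':
  dapoyuk → zapoyuk   (d→z word-initially before a back vowel)
  zapoyuk → zaboyuk   (p→b between vowels (before a back vowel))
  zaboyuk → zabuyuk   (o→u after a consonant, before a consonant other than r, m, n, p, b, f, v)
So the Pavikan cognate is 'zabuyuk'.

zabuyuk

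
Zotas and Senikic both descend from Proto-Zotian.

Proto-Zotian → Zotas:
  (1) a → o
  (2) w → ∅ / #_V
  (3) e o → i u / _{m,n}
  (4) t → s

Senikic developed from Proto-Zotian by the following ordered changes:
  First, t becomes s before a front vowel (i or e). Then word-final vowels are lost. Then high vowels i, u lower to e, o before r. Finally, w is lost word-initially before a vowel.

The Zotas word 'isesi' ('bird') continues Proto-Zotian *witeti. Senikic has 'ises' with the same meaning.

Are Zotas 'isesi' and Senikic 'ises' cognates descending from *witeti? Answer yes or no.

yes

Derive the expected Senikic reflex of *witeti:
Senikic: *witeti
  witeti → wisesi   [palatalisation]
  wisesi → wises   [apocope]
  wises (rule 3 does not apply)
  wises → ises   [glide loss]
  giving Senikic ises.
Senikic 'ises' matches the regular reflex exactly, so the pair is cognate.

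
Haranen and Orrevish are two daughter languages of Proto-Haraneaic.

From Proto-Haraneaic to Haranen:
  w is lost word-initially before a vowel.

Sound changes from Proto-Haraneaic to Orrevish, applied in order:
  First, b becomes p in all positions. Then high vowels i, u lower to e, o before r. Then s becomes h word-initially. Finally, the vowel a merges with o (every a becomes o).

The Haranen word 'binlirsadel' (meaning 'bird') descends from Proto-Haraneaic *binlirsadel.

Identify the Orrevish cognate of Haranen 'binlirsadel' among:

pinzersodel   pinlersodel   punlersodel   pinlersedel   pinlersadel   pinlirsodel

Orrevish: *binlirsadel > pinlirsadel > pinlersadel > pinlersodel  (by unconditioned shift, pre-rhotic lowering, vowel merger)
Only 'pinlersodel' matches the regular Orrevish development of *binlirsadel.

pinlersodel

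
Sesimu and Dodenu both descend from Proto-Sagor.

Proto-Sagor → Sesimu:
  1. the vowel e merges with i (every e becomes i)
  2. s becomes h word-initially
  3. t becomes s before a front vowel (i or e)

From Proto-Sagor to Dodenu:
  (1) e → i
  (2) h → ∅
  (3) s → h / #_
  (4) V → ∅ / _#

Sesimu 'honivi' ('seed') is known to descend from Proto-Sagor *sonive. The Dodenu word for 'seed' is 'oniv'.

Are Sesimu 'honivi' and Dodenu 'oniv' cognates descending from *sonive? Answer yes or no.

Derive the expected Dodenu reflex of *sonive:
Dodenu: *sonive
  sonive → sonivi   [vowel merger]
  sonivi (rule 2 does not apply)
  sonivi → honivi   [debuccalisation]
  honivi → honiv   [apocope]
  giving Dodenu honiv.
The regular Dodenu reflex would be 'honiv', but the attested form is 'oniv'. The correspondence is irregular, so they are not cognates (the Dodenu form has a different source).

no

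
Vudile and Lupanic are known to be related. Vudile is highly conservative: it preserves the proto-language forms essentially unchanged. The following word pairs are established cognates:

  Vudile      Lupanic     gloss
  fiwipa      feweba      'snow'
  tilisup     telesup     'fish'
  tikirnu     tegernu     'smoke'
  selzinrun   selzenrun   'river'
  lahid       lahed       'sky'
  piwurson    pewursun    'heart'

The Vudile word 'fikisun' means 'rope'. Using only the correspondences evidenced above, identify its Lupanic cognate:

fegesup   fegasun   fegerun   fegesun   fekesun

fiwipa ~ feweba, tilisup ~ telesup — Vudile i corresponds to Lupanic e after a consonant, before a consonant other than r, m, n, p, b, f, v.
tikirnu ~ tegernu — Vudile k corresponds to Lupanic g between vowels (before a front vowel).
Applying these to Vudile 'fikisun':
  fikisun → fekisun   (i→e after a consonant, before a consonant other than r, m, n, p, b, f, v)
  fekisun → fegisun   (k→g between vowels (before a front vowel))
  fegisun → fegesun   (i→e after a consonant, before a consonant other than r, m, n, p, b, f, v)
So the Lupanic cognate is 'fegesun'.

fegesun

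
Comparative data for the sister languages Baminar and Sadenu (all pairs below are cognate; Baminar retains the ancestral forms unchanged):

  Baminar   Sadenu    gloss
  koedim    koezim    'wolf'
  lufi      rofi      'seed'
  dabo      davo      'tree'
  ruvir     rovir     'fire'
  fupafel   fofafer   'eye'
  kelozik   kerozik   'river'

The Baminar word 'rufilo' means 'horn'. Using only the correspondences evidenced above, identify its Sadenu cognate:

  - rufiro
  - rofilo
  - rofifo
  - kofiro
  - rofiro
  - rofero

lufi ~ rofi — Baminar u corresponds to Sadenu o after a consonant, before a labial obstruent.
kelozik ~ kerozik — Baminar l corresponds to Sadenu r between vowels (before a back vowel).
Applying these to Baminar 'rufilo':
  rufilo → rofilo   (u→o after a consonant, before a labial obstruent)
  rofilo → rofiro   (l→r between vowels (before a back vowel))
So the Sadenu cognate is 'rofiro'.

rofiro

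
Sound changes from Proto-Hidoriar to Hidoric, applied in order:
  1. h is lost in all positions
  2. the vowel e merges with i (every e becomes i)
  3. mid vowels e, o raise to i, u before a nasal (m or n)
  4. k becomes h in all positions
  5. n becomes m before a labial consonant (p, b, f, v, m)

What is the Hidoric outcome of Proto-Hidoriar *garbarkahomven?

garbarhaumvin

Hidoric: *garbarkahomven > garbarkaomven > garbarkaomvin > garbarkaumvin > garbarhaumvin  (by h-loss, vowel merger, pre-nasal raising, unconditioned shift)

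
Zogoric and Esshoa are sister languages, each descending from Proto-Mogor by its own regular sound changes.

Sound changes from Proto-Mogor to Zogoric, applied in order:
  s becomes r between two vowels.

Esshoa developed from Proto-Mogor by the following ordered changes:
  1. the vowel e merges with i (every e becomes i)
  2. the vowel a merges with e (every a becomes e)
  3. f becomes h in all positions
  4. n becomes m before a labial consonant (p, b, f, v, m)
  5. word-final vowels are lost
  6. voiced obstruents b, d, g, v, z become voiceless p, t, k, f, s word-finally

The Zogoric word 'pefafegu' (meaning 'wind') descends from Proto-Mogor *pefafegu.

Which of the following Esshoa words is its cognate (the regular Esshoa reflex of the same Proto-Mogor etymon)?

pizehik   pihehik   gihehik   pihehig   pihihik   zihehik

pihehik

Esshoa: *pefafegu
  pefafegu → pifafigu   [vowel merger]
  pifafigu → pifefigu   [vowel merger]
  pifefigu → pihehigu   [unconditioned shift]
  pihehigu (rule 4 does not apply)
  pihehigu → pihehig   [apocope]
  pihehig → pihehik   [final devoicing]
  giving Esshoa pihehik.
Only 'pihehik' matches the regular Esshoa development of *pefafegu.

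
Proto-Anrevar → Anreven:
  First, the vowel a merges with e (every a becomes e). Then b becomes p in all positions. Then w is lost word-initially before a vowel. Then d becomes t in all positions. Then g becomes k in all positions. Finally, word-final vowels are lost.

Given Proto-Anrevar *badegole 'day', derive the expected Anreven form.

petekol

Anreven: *badegole
  badegole → bedegole   [vowel merger]
  bedegole → pedegole   [unconditioned shift]
  pedegole (rule 3 does not apply)
  pedegole → petegole   [unconditioned shift]
  petegole → petekole   [unconditioned shift]
  petekole → petekol   [apocope]
  giving Anreven petekol.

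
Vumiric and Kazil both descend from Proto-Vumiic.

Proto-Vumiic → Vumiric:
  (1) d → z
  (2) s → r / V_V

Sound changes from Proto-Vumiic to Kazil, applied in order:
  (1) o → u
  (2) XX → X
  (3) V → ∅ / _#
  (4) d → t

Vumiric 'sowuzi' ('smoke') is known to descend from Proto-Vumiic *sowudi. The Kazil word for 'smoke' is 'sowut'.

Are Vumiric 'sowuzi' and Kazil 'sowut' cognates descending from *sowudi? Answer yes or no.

no

Derive the expected Kazil reflex of *sowudi:
Kazil: *sowudi > suwudi > suwud > suwut  (by vowel merger, apocope, unconditioned shift)
The regular Kazil reflex would be 'suwut', but the attested form is 'sowut'. The correspondence is irregular, so they are not cognates (the Kazil form has a different source).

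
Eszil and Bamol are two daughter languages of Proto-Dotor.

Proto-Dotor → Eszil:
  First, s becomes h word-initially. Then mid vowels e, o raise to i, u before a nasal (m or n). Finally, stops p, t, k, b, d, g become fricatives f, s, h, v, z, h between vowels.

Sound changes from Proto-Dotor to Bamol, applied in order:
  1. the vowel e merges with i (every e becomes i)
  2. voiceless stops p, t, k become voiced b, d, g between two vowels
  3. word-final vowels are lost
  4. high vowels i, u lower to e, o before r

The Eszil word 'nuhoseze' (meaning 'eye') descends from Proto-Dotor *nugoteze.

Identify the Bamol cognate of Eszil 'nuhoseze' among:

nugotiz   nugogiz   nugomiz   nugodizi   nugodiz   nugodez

nugodiz

Bamol: *nugoteze
  nugoteze → nugotizi   [vowel merger]
  nugotizi → nugodizi   [intervocalic voicing]
  nugodizi → nugodiz   [apocope]
  nugodiz (rule 4 does not apply)
  giving Bamol nugodiz.
Only 'nugodiz' matches the regular Bamol development of *nugoteze.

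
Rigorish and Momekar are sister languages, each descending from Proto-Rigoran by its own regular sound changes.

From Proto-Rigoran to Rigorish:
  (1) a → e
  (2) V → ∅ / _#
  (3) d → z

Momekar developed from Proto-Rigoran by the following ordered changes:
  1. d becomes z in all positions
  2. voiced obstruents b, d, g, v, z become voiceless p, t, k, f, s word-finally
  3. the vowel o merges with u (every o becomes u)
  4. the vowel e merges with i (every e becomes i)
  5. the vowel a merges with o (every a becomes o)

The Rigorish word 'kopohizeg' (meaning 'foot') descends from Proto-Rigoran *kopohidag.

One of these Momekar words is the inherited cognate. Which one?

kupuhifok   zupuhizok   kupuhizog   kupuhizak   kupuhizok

Momekar: *kopohidag > kopohizag > kopohizak > kupuhizak > kupuhizok  (by unconditioned shift, final devoicing, vowel merger, vowel merger)
The other candidates each miss or misapply at least one Momekar change.

kupuhizok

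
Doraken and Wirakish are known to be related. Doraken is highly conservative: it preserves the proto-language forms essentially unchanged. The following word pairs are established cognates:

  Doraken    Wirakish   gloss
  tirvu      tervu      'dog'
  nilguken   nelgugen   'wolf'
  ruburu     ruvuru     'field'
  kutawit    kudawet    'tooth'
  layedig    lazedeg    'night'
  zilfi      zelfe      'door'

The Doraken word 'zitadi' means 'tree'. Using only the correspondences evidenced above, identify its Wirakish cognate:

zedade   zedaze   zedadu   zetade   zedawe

nilguken ~ nelgugen, kutawit ~ kudawet — Doraken i corresponds to Wirakish e after a consonant, before a consonant other than r, m, n, p, b, f, v.
kutawit ~ kudawet — Doraken t corresponds to Wirakish d between vowels (before a back vowel).
zilfi ~ zelfe — Doraken i corresponds to Wirakish e word-finally.
Applying these to Doraken 'zitadi':
  zitadi → zetadi   (i→e after a consonant, before a consonant other than r, m, n, p, b, f, v)
  zetadi → zedadi   (t→d between vowels (before a back vowel))
  zedadi → zedade   (i→e word-finally)
So the Wirakish cognate is 'zedade'.

zedade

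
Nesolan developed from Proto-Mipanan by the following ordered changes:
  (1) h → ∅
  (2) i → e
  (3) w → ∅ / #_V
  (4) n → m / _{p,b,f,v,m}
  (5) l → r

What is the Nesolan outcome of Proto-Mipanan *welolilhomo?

Nesolan: *welolilhomo
  welolilhomo → welolilomo   [h-loss]
  welolilomo → welolelomo   [vowel merger]
  welolelomo → elolelomo   [glide loss]
  elolelomo (rule 4 does not apply)
  elolelomo → eroreromo   [unconditioned shift]
  giving Nesolan eroreromo.

eroreromo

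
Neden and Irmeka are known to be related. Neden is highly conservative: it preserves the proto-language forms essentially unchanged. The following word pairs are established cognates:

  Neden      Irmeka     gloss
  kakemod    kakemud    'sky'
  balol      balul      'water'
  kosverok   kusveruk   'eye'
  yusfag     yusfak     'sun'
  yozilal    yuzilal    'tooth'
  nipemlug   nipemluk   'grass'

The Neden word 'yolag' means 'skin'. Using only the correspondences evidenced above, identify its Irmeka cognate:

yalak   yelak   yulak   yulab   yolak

yulak

kakemod ~ kakemud, balol ~ balul — Neden o corresponds to Irmeka u after a consonant, before a consonant other than r, m, n, p, b, f, v.
yusfag ~ yusfak, nipemlug ~ nipemluk — Neden g corresponds to Irmeka k word-finally.
Applying these to Neden 'yolag':
  yolag → yulag   (o→u after a consonant, before a consonant other than r, m, n, p, b, f, v)
  yulag → yulak   (g→k word-finally)
So the Irmeka cognate is 'yulak'.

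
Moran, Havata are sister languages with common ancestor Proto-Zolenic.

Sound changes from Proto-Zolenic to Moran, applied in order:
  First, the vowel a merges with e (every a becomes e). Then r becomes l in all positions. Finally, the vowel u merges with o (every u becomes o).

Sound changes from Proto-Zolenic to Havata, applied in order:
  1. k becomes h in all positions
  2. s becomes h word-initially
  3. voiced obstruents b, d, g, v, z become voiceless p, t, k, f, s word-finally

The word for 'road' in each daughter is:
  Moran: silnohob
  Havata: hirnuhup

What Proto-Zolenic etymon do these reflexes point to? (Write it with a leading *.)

Position 8: Moran has b, Havata has p. Moran preserves b here (none of its changes turn any other segment into b), so the proto-segment is *b.
Position 5: Moran has o, Havata has u. Havata preserves u here (none of its changes turn any other segment into u), so the proto-segment is *u.
Continuing position by position gives *sirnuhub; check it forward:
Moran: *sirnuhub
  sirnuhub (rule 1 does not apply)
  sirnuhub → silnuhub   [unconditioned shift]
  silnuhub → silnohob   [vowel merger]
  giving Moran silnohob.
Havata: *sirnuhub
  sirnuhub (rule 1 does not apply)
  sirnuhub → hirnuhub   [debuccalisation]
  hirnuhub → hirnuhup   [final devoicing]
  giving Havata hirnuhup.
Only *sirnuhub yields all of Moran silnohob, Havata hirnuhup.

*sirnuhub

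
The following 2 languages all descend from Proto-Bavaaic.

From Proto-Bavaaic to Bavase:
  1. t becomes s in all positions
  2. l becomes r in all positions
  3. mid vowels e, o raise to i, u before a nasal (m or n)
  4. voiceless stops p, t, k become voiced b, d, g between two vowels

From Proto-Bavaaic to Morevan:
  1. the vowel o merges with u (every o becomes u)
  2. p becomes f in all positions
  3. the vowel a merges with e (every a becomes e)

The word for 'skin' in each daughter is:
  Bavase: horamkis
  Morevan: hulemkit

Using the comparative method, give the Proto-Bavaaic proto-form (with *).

Position 4: Bavase has a, Morevan has e. Bavase preserves a here (none of its changes turn any other segment into a), so the proto-segment is *a.
Position 8: Bavase has s, Morevan has t. Morevan preserves t here (none of its changes turn any other segment into t), so the proto-segment is *t.
Verify the candidate proto-form against each daughter:
Bavase: start from *holamkit.
  rule 1 (unconditioned shift): holamkit → holamkis
  rule 2 (unconditioned shift): holamkis → horamkis
  rule 3: no change — horamkis
  rule 4: no change — horamkis
  ⇒ Bavase horamkis
Morevan: *holamkit
  holamkit → hulamkit   [vowel merger]
  hulamkit (rule 2 does not apply)
  hulamkit → hulemkit   [vowel merger]
  giving Morevan hulemkit.
*holamkit is the unique common source.

*holamkit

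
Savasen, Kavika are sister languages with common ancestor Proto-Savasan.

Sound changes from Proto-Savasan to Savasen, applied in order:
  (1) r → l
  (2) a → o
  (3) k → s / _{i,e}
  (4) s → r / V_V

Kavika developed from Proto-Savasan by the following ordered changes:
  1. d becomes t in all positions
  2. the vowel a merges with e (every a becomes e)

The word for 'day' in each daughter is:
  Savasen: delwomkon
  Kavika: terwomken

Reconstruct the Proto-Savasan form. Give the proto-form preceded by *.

*derwomkan

Position 1: Savasen has d, Kavika has t. Savasen preserves d here (none of its changes turn any other segment into d), so the proto-segment is *d.
Position 8: Savasen has o, Kavika has e. Taking the neighbouring segments as reconstructed: Savasen o could go back to *a or *o; Kavika e could go back to *a or *e — the one source consistent with every daughter is *a.
This points to *derwomkan. Verify forward in each daughter:
Savasen: start from *derwomkan.
  rule 1 (unconditioned shift): derwomkan → delwomkan
  rule 2 (vowel merger): delwomkan → delwomkon
  rule 3: no change — delwomkon
  rule 4: no change — delwomkon
  ⇒ Savasen delwomkon
Kavika: start from *derwomkan.
  rule 1 (unconditioned shift): derwomkan → terwomkan
  rule 2 (vowel merger): terwomkan → terwomken
  ⇒ Kavika terwomken
No other proto-form is consistent with every reflex, so the reconstruction is *derwomkan.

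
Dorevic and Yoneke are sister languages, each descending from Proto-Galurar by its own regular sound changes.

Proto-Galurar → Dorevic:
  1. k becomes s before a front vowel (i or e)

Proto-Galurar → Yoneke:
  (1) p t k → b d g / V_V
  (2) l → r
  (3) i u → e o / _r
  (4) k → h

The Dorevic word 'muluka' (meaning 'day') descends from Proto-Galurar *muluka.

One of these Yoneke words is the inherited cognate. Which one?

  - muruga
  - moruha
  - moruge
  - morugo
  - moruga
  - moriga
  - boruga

Yoneke: *muluka
  muluka → muluga   [intervocalic voicing]
  muluga → muruga   [unconditioned shift]
  muruga → moruga   [pre-rhotic lowering]
  moruga (rule 4 does not apply)
  giving Yoneke moruga.

moruga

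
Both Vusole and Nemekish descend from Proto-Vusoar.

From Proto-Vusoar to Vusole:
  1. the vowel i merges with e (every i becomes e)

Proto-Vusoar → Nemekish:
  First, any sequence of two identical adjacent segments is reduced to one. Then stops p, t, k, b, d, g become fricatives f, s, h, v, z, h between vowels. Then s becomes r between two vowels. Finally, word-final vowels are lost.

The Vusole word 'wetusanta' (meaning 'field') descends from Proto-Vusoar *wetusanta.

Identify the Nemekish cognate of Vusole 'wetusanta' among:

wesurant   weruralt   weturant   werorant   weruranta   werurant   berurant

Nemekish: *wetusanta > wesusanta > weruranta > werurant  (by intervocalic lenition, rhotacism, apocope)
Among the options, 'werurant' alone shows every Nemekish change applied in order.

werurant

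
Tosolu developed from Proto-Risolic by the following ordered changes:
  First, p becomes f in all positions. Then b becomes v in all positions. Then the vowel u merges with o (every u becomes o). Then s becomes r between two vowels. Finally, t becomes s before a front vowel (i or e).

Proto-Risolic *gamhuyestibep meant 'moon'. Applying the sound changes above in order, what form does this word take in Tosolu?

gamhoyessivef

Tosolu: start from *gamhuyestibep.
  rule 1 (unconditioned shift): gamhuyestibep → gamhuyestibef
  rule 2 (unconditioned shift): gamhuyestibef → gamhuyestivef
  rule 3 (vowel merger): gamhuyestivef → gamhoyestivef
  rule 4: no change — gamhoyestivef
  rule 5 (palatalisation): gamhoyestivef → gamhoyessivef
  ⇒ Tosolu gamhoyessivef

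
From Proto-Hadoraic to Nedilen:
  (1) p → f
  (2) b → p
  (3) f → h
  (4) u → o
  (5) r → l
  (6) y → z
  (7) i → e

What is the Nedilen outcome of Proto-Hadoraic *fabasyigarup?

Nedilen: start from *fabasyigarup.
  rule 1 (unconditioned shift): fabasyigarup → fabasyigaruf
  rule 2 (unconditioned shift): fabasyigaruf → fapasyigaruf
  rule 3 (unconditioned shift): fapasyigaruf → hapasyigaruh
  rule 4 (vowel merger): hapasyigaruh → hapasyigaroh
  rule 5 (unconditioned shift): hapasyigaroh → hapasyigaloh
  rule 6 (unconditioned shift): hapasyigaloh → hapaszigaloh
  rule 7 (vowel merger): hapaszigaloh → hapaszegaloh
  ⇒ Nedilen hapaszegaloh

hapaszegaloh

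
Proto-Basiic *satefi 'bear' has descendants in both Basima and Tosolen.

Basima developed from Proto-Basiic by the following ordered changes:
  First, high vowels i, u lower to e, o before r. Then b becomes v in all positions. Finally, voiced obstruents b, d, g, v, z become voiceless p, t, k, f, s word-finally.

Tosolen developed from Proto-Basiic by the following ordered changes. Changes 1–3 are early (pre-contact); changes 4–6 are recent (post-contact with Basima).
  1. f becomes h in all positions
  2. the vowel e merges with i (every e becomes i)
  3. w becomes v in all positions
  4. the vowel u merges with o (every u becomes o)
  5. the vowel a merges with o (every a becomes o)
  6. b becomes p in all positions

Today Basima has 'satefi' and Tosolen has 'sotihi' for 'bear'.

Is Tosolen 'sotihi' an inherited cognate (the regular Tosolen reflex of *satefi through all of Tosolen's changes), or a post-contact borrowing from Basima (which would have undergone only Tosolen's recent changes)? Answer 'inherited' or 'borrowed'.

inherited

If inherited, *satefi would pass through all of Tosolen's changes:
Tosolen: start from *satefi.
  rule 1 (unconditioned shift): satefi → satehi
  rule 2 (vowel merger): satehi → satihi
  rule 3: no change — satihi
  rule 4: no change — satihi
  rule 5 (vowel merger): satihi → sotihi
  rule 6: no change — sotihi
  ⇒ Tosolen sotihi
If borrowed from Basima 'satefi' after the early changes, it would undergo only the recent ones:
  rule 4 (vowel merger): no change (satefi)
  rule 5 (vowel merger): satefi → sotefi
  rule 6 (unconditioned shift): no change (sotefi)
  ⇒ as a loan: sotefi
Tosolen 'sotihi' matches the inherited outcome exactly, so it is an inherited cognate, not a loan.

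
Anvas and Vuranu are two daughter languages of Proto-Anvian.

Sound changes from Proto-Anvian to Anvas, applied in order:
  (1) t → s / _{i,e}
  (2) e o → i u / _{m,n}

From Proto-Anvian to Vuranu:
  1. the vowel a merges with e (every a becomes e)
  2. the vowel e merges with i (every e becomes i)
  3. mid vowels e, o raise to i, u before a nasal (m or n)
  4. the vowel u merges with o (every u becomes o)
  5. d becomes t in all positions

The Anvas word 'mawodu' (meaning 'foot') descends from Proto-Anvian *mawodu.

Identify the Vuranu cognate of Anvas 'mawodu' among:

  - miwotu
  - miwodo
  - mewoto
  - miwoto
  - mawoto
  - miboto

miwoto

Vuranu: start from *mawodu.
  rule 1 (vowel merger): mawodu → mewodu
  rule 2 (vowel merger): mewodu → miwodu
  rule 3: no change — miwodu
  rule 4 (vowel merger): miwodu → miwodo
  rule 5 (unconditioned shift): miwodo → miwoto
  ⇒ Vuranu miwoto
The other candidates each miss or misapply at least one Vuranu change.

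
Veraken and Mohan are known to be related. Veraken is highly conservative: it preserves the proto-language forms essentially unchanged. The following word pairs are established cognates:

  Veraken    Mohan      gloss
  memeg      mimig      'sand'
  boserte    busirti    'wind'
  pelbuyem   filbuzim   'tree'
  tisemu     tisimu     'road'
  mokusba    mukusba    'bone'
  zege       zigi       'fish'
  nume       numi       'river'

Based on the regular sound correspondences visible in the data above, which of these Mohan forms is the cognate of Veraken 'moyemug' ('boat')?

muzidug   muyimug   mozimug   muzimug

boserte ~ busirti, mokusba ~ mukusba — Veraken o corresponds to Mohan u after a consonant, before a consonant other than r, m, n, p, b, f, v.
pelbuyem ~ filbuzim — Veraken y corresponds to Mohan z between vowels (before a front vowel).
memeg ~ mimig, pelbuyem ~ filbuzim — Veraken e corresponds to Mohan i after a consonant, before a nasal.
Applying these to Veraken 'moyemug':
  moyemug → muyemug   (o→u after a consonant, before a consonant other than r, m, n, p, b, f, v)
  muyemug → muzemug   (y→z between vowels (before a front vowel))
  muzemug → muzimug   (e→i after a consonant, before a nasal)
So the Mohan cognate is 'muzimug'.

muzimug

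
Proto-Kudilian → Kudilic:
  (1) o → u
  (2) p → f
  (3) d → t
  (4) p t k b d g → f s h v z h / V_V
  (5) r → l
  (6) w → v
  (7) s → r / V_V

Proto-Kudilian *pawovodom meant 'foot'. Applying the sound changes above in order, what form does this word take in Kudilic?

favuvurum

Kudilic: start from *pawovodom.
  rule 1 (vowel merger): pawovodom → pawuvudum
  rule 2 (unconditioned shift): pawuvudum → fawuvudum
  rule 3 (unconditioned shift): fawuvudum → fawuvutum
  rule 4 (intervocalic lenition): fawuvutum → fawuvusum
  rule 5: no change — fawuvusum
  rule 6 (unconditioned shift): fawuvusum → favuvusum
  rule 7 (rhotacism): favuvusum → favuvurum
  ⇒ Kudilic favuvurum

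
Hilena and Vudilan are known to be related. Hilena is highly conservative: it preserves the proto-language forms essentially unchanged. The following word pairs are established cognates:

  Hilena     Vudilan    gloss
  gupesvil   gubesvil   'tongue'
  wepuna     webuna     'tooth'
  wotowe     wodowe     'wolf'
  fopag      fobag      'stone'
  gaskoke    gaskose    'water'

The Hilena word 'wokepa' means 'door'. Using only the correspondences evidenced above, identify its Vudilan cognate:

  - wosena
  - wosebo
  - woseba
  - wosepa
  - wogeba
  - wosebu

gaskoke ~ gaskose — Hilena k corresponds to Vudilan s between vowels (before a front vowel).
fopag ~ fobag — Hilena p corresponds to Vudilan b between vowels (before a back vowel).
Applying these to Hilena 'wokepa':
  wokepa → wosepa   (k→s between vowels (before a front vowel))
  wosepa → woseba   (p→b between vowels (before a back vowel))
So the Vudilan cognate is 'woseba'.

woseba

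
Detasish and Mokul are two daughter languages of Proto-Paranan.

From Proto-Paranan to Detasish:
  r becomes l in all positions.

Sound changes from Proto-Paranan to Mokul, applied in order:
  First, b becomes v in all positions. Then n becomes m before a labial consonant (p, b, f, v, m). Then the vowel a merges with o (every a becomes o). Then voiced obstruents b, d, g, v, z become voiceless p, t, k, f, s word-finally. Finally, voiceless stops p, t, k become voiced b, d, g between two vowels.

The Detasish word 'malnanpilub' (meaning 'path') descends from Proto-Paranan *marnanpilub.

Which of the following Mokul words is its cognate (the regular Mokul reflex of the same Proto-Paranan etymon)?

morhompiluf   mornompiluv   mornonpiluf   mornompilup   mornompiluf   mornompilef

mornompiluf

Mokul: *marnanpilub > marnanpiluv > marnampiluv > mornompiluv > mornompiluf  (by unconditioned shift, nasal place assimilation, vowel merger, final devoicing)
The other candidates each miss or misapply at least one Mokul change.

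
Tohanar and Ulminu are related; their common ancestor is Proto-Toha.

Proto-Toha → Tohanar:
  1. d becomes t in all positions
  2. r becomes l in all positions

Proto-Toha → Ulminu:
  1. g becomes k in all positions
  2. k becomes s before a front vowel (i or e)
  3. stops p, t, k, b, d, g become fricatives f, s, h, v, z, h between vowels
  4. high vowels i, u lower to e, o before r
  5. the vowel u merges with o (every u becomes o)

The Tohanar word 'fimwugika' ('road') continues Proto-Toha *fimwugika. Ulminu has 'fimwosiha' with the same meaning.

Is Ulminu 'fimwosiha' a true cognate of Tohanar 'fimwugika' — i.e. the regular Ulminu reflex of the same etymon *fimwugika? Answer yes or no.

Derive the expected Ulminu reflex of *fimwugika:
Ulminu: start from *fimwugika.
  rule 1 (unconditioned shift): fimwugika → fimwukika
  rule 2 (palatalisation): fimwukika → fimwusika
  rule 3 (intervocalic lenition): fimwusika → fimwusiha
  rule 4: no change — fimwusiha
  rule 5 (vowel merger): fimwusiha → fimwosiha
  ⇒ Ulminu fimwosiha
Ulminu 'fimwosiha' matches the regular reflex exactly, so the pair is cognate.

yes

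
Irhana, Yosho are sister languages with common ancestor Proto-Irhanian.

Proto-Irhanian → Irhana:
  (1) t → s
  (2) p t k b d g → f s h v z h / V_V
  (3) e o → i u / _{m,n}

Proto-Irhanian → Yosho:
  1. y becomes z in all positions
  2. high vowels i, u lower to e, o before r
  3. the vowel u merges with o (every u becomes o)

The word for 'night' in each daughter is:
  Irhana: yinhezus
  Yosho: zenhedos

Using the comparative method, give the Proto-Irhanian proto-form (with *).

Position 7: Irhana has u, Yosho has o. Taking the neighbouring segments as reconstructed: Irhana u can only go back to *u; Yosho o could go back to *o or *u — the one source consistent with every daughter is *u.
Position 1: Irhana has y, Yosho has z. Irhana preserves y here (none of its changes turn any other segment into y), so the proto-segment is *y.
Position 2: Irhana has i, Yosho has e. Taking the neighbouring segments as reconstructed: Irhana i could go back to *e or *i; Yosho e can only go back to *e — the one source consistent with every daughter is *e.
This points to *yenhedus. Verify forward in each daughter:
Irhana: *yenhedus
  yenhedus (rule 1 does not apply)
  yenhedus → yenhezus   [intervocalic lenition]
  yenhezus → yinhezus   [pre-nasal raising]
  giving Irhana yinhezus.
Yosho: start from *yenhedus.
  rule 1 (unconditioned shift): yenhedus → zenhedus
  rule 2: no change — zenhedus
  rule 3 (vowel merger): zenhedus → zenhedos
  ⇒ Yosho zenhedos
*yenhedus is the unique common source.

*yenhedus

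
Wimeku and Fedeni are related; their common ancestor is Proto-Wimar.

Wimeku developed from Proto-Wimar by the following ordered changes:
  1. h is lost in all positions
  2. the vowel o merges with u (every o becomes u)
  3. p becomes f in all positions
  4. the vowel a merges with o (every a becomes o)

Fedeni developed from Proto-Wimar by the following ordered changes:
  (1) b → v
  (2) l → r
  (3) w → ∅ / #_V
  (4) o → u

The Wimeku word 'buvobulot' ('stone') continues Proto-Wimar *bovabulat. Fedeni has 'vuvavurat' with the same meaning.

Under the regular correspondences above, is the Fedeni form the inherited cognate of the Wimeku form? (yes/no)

yes

Derive the expected Fedeni reflex of *bovabulat:
Fedeni: *bovabulat > vovavulat > vovavurat > vuvavurat  (by unconditioned shift, unconditioned shift, vowel merger)
Fedeni 'vuvavurat' matches the regular reflex exactly, so the pair is cognate.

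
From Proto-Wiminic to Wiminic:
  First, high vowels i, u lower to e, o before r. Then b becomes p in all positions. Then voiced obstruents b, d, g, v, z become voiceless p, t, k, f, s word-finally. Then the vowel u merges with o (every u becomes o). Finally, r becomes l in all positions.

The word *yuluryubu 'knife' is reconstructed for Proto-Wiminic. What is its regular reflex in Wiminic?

yololyopo

Wiminic: *yuluryubu
  yuluryubu → yuloryubu   [pre-rhotic lowering]
  yuloryubu → yuloryupu   [unconditioned shift]
  yuloryupu (rule 3 does not apply)
  yuloryupu → yoloryopo   [vowel merger]
  yoloryopo → yololyopo   [unconditioned shift]
  giving Wiminic yololyopo.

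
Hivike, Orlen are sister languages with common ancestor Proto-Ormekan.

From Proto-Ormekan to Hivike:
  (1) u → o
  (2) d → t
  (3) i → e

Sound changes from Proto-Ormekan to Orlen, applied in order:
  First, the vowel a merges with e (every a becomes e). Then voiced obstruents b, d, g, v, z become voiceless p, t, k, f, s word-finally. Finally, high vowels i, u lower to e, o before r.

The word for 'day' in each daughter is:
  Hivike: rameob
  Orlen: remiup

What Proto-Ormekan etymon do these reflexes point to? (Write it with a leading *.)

*ramiub

Position 6: Hivike has b, Orlen has p. Hivike preserves b here (none of its changes turn any other segment into b), so the proto-segment is *b.
Position 2: Hivike has a, Orlen has e. Hivike preserves a here (none of its changes turn any other segment into a), so the proto-segment is *a.
Continuing position by position gives *ramiub; check it forward:
Hivike: *ramiub
  ramiub → ramiob   [vowel merger]
  ramiob (rule 2 does not apply)
  ramiob → rameob   [vowel merger]
  giving Hivike rameob.
Orlen: *ramiub > remiub > remiup  (by vowel merger, final devoicing)
Only *ramiub yields all of Hivike rameob, Orlen remiup.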